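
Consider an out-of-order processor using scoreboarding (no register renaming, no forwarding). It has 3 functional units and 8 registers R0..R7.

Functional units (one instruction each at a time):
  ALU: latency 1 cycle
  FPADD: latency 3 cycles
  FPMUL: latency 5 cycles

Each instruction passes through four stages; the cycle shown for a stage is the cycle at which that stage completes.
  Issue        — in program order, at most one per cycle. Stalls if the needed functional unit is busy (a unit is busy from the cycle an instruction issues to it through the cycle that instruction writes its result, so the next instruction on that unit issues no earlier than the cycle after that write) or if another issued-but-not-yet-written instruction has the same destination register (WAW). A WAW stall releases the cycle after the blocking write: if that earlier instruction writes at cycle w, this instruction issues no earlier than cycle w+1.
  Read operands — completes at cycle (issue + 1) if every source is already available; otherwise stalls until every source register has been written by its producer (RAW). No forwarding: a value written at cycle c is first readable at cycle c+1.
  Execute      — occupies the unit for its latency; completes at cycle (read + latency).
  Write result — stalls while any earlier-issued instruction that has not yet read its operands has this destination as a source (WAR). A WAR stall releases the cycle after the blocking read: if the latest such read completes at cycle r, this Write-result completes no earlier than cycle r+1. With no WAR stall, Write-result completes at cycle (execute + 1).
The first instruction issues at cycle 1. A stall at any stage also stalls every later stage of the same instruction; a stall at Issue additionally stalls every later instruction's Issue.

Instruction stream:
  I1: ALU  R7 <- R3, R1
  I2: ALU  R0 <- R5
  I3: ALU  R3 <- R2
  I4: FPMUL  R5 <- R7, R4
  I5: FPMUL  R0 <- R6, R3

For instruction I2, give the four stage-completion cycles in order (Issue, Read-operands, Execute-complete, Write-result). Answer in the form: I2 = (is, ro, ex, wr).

I2 = (5, 6, 7, 8)

cycle 1: I1→ALU
cycle 2: I1 RO
cycle 3: I1 EX
cycle 4: I1 WR R7
cycle 5: I2→ALU
cycle 6: I2 RO
cycle 7: I2 EX
cycle 8: I2 WR R0
cycle 9: I3→ALU
cycle 10: I3 RO · I4→FPMUL
cycle 11: I3 EX · I4 RO
cycle 12: I3 WR R3
cycle 16: I4 EX
cycle 17: I4 WR R5
cycle 18: I5→FPMUL
cycle 19: I5 RO
cycle 24: I5 EX
cycle 25: I5 WR R0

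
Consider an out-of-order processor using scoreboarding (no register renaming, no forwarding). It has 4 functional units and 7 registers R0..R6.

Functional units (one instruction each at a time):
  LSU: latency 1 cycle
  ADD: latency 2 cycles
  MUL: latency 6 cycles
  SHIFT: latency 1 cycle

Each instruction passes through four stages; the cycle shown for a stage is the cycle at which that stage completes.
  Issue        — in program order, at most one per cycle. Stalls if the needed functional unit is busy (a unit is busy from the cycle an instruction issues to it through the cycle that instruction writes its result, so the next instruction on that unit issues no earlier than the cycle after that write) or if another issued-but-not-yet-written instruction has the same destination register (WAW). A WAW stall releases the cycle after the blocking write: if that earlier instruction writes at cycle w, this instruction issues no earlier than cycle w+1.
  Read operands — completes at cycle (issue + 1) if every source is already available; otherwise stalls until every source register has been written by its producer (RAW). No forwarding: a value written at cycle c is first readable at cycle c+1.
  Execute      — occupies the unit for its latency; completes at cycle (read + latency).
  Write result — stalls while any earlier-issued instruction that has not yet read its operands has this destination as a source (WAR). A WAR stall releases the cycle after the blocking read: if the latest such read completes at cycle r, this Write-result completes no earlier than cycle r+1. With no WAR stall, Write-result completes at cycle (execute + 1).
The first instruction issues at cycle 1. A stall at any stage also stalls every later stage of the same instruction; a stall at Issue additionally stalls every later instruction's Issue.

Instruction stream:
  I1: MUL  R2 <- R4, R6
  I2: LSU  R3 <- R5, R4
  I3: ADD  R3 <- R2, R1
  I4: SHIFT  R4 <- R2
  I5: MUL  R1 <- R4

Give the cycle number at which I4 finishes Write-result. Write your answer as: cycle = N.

c1: I1 dispatched to MUL
c2: I1 operands ready, I2 dispatched to LSU
c3: I2 operands ready
c4: I2 complete
c5: R3←I2
c6: I3 dispatched to ADD
c7: I4 dispatched to SHIFT
c8: I1 complete
c9: R2←I1
c10: I3 operands ready, I4 operands ready, I5 dispatched to MUL
c11: I4 complete
c12: I3 complete, R4←I4
c13: R3←I3, I5 operands ready
c19: I5 complete
c20: R1←I5

cycle = 12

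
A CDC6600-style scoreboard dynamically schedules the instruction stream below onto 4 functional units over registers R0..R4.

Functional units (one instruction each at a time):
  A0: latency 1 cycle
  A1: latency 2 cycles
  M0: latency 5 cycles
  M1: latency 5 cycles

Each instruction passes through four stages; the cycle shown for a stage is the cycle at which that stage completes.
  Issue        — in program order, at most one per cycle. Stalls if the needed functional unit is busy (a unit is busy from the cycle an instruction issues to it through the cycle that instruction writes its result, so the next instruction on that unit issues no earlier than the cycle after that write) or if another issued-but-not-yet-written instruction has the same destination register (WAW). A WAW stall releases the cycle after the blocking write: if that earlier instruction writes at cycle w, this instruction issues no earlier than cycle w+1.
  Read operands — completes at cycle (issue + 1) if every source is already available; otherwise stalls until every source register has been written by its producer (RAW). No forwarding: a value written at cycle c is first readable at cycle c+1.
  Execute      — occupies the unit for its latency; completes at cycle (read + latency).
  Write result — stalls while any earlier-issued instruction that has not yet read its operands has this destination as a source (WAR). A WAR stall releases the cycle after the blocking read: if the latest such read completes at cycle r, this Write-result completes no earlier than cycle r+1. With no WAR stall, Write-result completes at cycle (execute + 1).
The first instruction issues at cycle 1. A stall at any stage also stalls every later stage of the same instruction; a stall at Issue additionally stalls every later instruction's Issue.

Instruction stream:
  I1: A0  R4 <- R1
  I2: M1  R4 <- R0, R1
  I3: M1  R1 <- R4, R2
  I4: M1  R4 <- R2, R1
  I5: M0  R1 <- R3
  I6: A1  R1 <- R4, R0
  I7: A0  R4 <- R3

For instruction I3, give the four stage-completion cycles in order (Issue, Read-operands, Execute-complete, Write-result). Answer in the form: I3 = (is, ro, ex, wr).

I3 = (13, 14, 19, 20)

cycle 1: I1 dispatched to A0
cycle 2: I1 operands ready
cycle 3: I1 complete
cycle 4: R4←I1
cycle 5: I2 dispatched to M1
cycle 6: I2 operands ready
cycle 11: I2 complete
cycle 12: R4←I2
cycle 13: I3 dispatched to M1
cycle 14: I3 operands ready
cycle 19: I3 complete
cycle 20: R1←I3
cycle 21: I4 dispatched to M1
cycle 22: I4 operands ready | I5 dispatched to M0
cycle 23: I5 operands ready
cycle 27: I4 complete
cycle 28: R4←I4 | I5 complete
cycle 29: R1←I5
cycle 30: I6 dispatched to A1
cycle 31: I6 operands ready | I7 dispatched to A0
cycle 32: I7 operands ready
cycle 33: I6 complete | I7 complete
cycle 34: R1←I6 | R4←I7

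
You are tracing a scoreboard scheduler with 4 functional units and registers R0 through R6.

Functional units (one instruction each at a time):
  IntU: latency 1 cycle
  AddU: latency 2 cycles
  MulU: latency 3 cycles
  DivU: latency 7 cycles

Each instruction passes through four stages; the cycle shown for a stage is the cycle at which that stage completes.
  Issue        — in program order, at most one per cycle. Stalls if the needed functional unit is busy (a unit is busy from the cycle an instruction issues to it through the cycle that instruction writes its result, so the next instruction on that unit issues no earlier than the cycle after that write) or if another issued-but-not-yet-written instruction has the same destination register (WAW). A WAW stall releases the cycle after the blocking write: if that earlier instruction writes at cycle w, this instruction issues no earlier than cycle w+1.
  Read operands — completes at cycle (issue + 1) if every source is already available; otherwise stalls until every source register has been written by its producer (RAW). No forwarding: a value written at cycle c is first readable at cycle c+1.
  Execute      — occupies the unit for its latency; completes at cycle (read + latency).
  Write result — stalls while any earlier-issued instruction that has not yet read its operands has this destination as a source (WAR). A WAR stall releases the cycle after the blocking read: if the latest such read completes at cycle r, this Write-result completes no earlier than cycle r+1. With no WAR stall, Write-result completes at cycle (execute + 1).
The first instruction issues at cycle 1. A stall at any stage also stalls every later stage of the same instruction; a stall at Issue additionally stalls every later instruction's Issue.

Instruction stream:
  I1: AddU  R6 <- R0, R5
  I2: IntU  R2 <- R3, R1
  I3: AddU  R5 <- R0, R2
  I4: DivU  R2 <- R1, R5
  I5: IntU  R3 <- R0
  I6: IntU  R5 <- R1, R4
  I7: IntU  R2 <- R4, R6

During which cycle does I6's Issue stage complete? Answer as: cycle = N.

cycle = 12

[I1] 1/2/4/5
[I2] 2/3/4/5
[I3] 6/7/9/10  (struct: AddU busy until I1 writes@5)
[I4] 7/11/18/19  (RAW R5: wait I3 write@10)
[I5] 8/9/10/11
[I6] 12/13/14/15  (struct: IntU busy until I5 writes@11)
[I7] 20/21/22/23  (WAW R2: wait I4 write@19)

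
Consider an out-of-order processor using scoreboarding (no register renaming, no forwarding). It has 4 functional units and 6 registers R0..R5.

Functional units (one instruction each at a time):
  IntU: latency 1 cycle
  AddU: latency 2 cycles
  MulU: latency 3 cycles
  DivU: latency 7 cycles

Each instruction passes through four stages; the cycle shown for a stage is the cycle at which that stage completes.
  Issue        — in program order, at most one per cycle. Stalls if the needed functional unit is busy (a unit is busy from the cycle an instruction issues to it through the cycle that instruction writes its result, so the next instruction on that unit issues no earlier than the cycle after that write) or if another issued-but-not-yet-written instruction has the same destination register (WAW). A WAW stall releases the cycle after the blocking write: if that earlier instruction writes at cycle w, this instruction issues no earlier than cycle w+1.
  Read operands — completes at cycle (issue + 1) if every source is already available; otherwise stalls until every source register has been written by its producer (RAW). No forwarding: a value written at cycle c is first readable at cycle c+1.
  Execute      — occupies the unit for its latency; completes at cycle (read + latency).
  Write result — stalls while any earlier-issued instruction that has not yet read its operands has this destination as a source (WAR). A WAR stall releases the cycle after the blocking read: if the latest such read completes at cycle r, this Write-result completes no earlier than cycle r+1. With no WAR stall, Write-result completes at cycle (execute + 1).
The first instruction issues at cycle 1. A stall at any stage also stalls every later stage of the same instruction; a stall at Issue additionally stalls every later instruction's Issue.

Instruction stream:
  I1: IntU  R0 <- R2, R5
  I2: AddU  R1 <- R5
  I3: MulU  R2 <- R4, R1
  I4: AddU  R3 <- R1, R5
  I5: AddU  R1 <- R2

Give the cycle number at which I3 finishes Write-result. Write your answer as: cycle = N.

cycle = 11

cycle 1: I1 dispatched to IntU
cycle 2: I1 operands ready; I2 dispatched to AddU
cycle 3: I1 complete; I2 operands ready; I3 dispatched to MulU
cycle 4: R0←I1
cycle 5: I2 complete
cycle 6: R1←I2
cycle 7: I3 operands ready; I4 dispatched to AddU
cycle 8: I4 operands ready
cycle 10: I3 complete; I4 complete
cycle 11: R2←I3; R3←I4
cycle 12: I5 dispatched to AddU
cycle 13: I5 operands ready
cycle 15: I5 complete
cycle 16: R1←I5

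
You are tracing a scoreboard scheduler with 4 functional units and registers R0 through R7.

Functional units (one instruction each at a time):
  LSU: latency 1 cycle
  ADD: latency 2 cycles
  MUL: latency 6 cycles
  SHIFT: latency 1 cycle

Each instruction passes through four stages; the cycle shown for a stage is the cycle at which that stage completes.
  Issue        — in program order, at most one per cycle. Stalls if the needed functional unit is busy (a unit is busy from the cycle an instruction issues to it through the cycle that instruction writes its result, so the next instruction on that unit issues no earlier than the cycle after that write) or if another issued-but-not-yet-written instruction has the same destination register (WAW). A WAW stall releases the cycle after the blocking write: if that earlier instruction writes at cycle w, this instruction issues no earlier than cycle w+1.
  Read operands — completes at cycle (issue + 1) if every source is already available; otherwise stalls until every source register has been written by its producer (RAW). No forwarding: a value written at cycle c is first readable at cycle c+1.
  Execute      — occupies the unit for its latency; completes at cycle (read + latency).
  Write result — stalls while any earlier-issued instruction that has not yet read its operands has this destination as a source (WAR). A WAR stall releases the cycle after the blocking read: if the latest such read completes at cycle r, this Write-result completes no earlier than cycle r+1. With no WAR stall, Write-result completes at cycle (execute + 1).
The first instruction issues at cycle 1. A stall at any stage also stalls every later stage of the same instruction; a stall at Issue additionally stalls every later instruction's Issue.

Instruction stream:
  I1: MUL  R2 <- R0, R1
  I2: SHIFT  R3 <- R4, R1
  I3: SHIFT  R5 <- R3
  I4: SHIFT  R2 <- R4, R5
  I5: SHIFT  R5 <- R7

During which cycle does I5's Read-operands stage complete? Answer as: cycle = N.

cycle = 15

I1 -> (1, 2, 8, 9)
I2 -> (2, 3, 4, 5)
I3 -> (6, 7, 8, 9)  // struct: SHIFT busy until I2 writes@5
I4 -> (10, 11, 12, 13)  // struct: SHIFT busy until I3 writes@9
I5 -> (14, 15, 16, 17)  // struct: SHIFT busy until I4 writes@13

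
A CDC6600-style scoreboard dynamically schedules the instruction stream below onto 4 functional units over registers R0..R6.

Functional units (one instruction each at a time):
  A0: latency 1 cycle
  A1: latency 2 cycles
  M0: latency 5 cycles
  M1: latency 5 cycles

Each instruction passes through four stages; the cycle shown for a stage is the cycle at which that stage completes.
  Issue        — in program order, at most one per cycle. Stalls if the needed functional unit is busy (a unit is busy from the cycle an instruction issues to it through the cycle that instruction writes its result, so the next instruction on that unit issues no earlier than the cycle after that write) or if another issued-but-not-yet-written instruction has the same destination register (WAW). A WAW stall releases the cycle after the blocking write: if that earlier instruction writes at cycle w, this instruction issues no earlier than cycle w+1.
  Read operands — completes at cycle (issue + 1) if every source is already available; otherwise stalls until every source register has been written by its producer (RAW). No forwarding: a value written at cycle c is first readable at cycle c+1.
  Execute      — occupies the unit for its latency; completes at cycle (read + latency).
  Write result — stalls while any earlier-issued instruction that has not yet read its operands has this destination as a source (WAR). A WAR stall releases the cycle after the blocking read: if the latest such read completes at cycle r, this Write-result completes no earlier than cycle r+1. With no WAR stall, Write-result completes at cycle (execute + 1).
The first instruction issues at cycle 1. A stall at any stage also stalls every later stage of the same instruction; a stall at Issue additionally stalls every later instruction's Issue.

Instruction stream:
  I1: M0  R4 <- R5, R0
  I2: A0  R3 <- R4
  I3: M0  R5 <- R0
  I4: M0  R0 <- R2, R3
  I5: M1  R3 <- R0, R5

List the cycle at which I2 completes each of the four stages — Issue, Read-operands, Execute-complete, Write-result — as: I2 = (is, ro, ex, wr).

I2 = (2, 9, 10, 11)

[1] issue I1 (M0)
[2] I1 read-ops · issue I2 (A0)
[7] I1 finished on M0
[8] I1→R4
[9] I2 read-ops · issue I3 (M0)
[10] I2 finished on A0 · I3 read-ops
[11] I2→R3
[15] I3 finished on M0
[16] I3→R5
[17] issue I4 (M0)
[18] I4 read-ops · issue I5 (M1)
[23] I4 finished on M0
[24] I4→R0
[25] I5 read-ops
[30] I5 finished on M1
[31] I5→R3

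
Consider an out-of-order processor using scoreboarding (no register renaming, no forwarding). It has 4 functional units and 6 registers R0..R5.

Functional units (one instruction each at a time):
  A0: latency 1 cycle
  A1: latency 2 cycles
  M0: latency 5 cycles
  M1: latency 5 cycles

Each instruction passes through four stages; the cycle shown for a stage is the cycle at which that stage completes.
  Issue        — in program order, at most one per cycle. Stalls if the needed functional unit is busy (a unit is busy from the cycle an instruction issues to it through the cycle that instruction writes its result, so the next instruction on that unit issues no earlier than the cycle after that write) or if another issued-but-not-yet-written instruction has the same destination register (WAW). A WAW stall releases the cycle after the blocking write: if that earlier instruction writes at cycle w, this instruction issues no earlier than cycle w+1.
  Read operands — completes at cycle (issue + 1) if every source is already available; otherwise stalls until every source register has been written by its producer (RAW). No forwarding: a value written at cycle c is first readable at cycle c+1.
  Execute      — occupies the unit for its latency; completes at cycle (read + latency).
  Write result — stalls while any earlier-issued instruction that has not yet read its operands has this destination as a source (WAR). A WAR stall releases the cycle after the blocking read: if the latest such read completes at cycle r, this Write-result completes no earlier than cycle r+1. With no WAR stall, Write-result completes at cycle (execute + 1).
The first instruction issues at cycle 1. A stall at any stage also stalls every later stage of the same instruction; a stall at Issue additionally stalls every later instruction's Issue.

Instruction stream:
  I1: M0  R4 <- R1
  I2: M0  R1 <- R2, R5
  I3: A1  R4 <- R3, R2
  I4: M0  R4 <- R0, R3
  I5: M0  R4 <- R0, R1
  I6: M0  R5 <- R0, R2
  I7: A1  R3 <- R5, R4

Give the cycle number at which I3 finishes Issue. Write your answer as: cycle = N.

cycle 1: I1 issues→M0
cycle 2: I1 reads
cycle 7: I1 exec-done
cycle 8: I1 writes R4
cycle 9: I2 issues→M0
cycle 10: I2 reads; I3 issues→A1
cycle 11: I3 reads
cycle 13: I3 exec-done
cycle 14: I3 writes R4
cycle 15: I2 exec-done
cycle 16: I2 writes R1
cycle 17: I4 issues→M0
cycle 18: I4 reads
cycle 23: I4 exec-done
cycle 24: I4 writes R4
cycle 25: I5 issues→M0
cycle 26: I5 reads
cycle 31: I5 exec-done
cycle 32: I5 writes R4
cycle 33: I6 issues→M0
cycle 34: I6 reads; I7 issues→A1
cycle 39: I6 exec-done
cycle 40: I6 writes R5
cycle 41: I7 reads
cycle 43: I7 exec-done
cycle 44: I7 writes R3

cycle = 10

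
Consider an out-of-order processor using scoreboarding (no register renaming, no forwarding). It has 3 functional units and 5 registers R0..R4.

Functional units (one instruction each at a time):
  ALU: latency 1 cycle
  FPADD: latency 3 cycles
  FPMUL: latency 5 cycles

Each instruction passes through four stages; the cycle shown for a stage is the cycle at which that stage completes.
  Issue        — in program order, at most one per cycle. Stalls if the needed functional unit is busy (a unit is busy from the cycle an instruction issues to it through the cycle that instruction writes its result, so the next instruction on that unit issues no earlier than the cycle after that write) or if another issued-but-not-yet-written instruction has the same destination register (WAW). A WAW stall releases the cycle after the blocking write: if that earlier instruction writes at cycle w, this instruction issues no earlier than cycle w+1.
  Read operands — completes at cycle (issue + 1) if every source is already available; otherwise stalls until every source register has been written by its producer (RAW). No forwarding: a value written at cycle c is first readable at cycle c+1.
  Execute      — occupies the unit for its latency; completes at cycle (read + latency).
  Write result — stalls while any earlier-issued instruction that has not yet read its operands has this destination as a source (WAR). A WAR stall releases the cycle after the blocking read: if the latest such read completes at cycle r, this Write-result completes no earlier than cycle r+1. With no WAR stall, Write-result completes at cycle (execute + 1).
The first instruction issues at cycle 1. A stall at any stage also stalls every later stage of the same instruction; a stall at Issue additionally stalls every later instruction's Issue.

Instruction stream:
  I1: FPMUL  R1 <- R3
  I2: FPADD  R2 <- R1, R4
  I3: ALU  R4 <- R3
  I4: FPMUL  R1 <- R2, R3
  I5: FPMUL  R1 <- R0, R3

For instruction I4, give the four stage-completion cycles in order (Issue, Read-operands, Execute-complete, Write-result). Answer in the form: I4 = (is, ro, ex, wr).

I4 = (9, 14, 19, 20)

[I1] 1/2/7/8
[I2] 2/9/12/13  (RAW R1: wait I1 write@8)
[I3] 3/4/5/10  (WAR R4: wait I2 read@9)
[I4] 9/14/19/20  (struct: FPMUL busy until I1 writes@8; RAW R2: wait I2 write@13)
[I5] 21/22/27/28  (struct: FPMUL busy until I4 writes@20)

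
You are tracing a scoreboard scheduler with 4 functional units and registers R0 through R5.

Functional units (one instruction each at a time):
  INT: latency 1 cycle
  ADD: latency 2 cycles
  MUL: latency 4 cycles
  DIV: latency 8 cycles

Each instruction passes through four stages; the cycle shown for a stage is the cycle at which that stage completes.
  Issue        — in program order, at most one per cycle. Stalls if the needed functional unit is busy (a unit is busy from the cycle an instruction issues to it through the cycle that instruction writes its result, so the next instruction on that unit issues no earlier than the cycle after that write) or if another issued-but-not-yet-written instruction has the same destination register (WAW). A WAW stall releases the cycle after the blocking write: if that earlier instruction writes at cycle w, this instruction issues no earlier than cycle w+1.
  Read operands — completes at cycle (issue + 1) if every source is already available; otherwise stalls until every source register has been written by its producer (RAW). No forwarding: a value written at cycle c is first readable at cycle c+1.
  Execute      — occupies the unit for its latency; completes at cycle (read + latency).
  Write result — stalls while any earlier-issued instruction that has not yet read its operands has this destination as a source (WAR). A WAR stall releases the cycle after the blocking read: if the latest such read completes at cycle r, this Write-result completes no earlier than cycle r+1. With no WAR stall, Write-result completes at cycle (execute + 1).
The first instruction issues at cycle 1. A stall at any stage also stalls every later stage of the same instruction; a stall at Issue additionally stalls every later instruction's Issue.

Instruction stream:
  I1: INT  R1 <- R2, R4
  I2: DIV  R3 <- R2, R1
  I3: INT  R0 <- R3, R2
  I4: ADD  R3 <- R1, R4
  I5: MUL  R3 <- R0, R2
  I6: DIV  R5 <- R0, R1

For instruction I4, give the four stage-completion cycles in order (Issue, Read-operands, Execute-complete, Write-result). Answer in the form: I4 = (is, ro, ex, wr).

  I1 | 1 | 2 | 3 | 4
  I2 | 2 | 5 | 13 | 14   RAW R1: wait I1 write@4
  I3 | 5 | 15 | 16 | 17   struct: INT busy until I1 writes@4 · RAW R3: wait I2 write@14
  I4 | 15 | 16 | 18 | 19   WAW R3: wait I2 write@14
  I5 | 20 | 21 | 25 | 26   WAW R3: wait I4 write@19
  I6 | 21 | 22 | 30 | 31

I4 = (15, 16, 18, 19)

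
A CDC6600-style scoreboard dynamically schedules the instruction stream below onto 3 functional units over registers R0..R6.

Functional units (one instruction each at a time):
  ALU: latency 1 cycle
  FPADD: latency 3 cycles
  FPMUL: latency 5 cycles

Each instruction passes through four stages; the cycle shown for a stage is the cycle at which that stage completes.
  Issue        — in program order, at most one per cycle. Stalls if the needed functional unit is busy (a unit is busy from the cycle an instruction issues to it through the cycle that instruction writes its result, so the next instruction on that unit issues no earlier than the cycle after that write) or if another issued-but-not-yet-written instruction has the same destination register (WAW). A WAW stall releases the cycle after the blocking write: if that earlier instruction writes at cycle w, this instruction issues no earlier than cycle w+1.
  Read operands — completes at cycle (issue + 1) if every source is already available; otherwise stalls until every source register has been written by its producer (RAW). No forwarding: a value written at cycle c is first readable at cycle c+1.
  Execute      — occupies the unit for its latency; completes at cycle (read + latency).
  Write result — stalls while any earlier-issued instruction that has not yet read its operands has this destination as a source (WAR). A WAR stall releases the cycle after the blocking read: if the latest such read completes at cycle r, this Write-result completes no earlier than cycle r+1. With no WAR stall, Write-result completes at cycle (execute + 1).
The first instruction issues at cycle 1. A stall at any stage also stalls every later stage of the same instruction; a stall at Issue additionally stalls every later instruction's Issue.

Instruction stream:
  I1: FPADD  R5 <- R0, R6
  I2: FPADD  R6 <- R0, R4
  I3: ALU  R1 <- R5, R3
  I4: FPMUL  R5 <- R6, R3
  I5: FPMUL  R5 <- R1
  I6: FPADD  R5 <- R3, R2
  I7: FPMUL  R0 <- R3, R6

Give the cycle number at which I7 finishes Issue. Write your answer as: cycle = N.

cycle = 29

[1] I1 dispatched to FPADD
[2] I1 operands ready
[5] I1 complete
[6] R5←I1
[7] I2 dispatched to FPADD
[8] I2 operands ready | I3 dispatched to ALU
[9] I3 operands ready | I4 dispatched to FPMUL
[10] I3 complete
[11] I2 complete | R1←I3
[12] R6←I2
[13] I4 operands ready
[18] I4 complete
[19] R5←I4
[20] I5 dispatched to FPMUL
[21] I5 operands ready
[26] I5 complete
[27] R5←I5
[28] I6 dispatched to FPADD
[29] I6 operands ready | I7 dispatched to FPMUL
[30] I7 operands ready
[32] I6 complete
[33] R5←I6
[35] I7 complete
[36] R0←I7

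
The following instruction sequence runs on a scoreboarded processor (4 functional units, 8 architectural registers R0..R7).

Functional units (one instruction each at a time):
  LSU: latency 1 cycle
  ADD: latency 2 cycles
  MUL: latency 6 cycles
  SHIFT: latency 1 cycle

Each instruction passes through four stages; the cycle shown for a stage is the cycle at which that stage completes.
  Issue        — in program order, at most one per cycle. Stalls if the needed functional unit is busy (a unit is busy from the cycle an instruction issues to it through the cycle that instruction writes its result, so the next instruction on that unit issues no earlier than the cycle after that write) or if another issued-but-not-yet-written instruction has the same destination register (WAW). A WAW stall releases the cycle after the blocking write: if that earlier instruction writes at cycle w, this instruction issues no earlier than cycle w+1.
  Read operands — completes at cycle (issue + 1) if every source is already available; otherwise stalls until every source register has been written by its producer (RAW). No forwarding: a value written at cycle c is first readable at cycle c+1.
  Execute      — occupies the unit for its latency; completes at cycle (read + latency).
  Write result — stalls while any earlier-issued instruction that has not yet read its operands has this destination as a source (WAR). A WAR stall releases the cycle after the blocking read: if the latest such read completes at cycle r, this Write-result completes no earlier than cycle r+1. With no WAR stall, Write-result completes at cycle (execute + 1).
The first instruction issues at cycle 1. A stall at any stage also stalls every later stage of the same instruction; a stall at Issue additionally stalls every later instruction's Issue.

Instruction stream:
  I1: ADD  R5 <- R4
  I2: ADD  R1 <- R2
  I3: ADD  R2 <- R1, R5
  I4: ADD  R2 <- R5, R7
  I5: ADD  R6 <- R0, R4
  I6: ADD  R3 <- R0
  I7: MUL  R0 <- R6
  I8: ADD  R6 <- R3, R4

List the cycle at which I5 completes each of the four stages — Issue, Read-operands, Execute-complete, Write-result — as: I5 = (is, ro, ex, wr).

I5 = (21, 22, 24, 25)

c1: issue I1 (ADD)
c2: I1 read-ops
c4: I1 finished on ADD
c5: I1→R5
c6: issue I2 (ADD)
c7: I2 read-ops
c9: I2 finished on ADD
c10: I2→R1
c11: issue I3 (ADD)
c12: I3 read-ops
c14: I3 finished on ADD
c15: I3→R2
c16: issue I4 (ADD)
c17: I4 read-ops
c19: I4 finished on ADD
c20: I4→R2
c21: issue I5 (ADD)
c22: I5 read-ops
c24: I5 finished on ADD
c25: I5→R6
c26: issue I6 (ADD)
c27: I6 read-ops · issue I7 (MUL)
c28: I7 read-ops
c29: I6 finished on ADD
c30: I6→R3
c31: issue I8 (ADD)
c32: I8 read-ops
c34: I7 finished on MUL · I8 finished on ADD
c35: I7→R0 · I8→R6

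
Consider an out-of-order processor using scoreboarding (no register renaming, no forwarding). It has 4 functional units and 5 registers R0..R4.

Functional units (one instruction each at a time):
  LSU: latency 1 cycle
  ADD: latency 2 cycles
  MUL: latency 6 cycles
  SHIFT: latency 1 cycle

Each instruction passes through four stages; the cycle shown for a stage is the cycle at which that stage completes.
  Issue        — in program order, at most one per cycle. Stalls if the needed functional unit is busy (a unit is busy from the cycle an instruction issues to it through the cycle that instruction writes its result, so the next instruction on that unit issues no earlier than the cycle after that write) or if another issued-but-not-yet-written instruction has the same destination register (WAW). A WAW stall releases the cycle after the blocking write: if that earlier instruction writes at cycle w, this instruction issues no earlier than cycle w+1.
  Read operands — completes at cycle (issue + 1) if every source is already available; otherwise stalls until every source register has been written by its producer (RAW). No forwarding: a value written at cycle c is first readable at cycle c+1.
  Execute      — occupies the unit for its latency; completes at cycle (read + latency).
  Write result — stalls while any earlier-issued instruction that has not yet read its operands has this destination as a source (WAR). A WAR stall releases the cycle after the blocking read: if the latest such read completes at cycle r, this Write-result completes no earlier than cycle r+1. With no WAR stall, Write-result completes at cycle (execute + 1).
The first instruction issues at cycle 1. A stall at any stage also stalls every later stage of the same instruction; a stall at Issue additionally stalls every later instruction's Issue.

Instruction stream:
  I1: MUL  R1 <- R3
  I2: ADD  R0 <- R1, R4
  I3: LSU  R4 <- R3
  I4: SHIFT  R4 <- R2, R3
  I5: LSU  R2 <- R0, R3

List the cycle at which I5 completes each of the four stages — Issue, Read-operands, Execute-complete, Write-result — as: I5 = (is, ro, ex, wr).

I5 = (13, 14, 15, 16)

[I1] 1/2/8/9
[I2] 2/10/12/13  (RAW R1: wait I1 write@9)
[I3] 3/4/5/11  (WAR R4: wait I2 read@10)
[I4] 12/13/14/15  (WAW R4: wait I3 write@11)
[I5] 13/14/15/16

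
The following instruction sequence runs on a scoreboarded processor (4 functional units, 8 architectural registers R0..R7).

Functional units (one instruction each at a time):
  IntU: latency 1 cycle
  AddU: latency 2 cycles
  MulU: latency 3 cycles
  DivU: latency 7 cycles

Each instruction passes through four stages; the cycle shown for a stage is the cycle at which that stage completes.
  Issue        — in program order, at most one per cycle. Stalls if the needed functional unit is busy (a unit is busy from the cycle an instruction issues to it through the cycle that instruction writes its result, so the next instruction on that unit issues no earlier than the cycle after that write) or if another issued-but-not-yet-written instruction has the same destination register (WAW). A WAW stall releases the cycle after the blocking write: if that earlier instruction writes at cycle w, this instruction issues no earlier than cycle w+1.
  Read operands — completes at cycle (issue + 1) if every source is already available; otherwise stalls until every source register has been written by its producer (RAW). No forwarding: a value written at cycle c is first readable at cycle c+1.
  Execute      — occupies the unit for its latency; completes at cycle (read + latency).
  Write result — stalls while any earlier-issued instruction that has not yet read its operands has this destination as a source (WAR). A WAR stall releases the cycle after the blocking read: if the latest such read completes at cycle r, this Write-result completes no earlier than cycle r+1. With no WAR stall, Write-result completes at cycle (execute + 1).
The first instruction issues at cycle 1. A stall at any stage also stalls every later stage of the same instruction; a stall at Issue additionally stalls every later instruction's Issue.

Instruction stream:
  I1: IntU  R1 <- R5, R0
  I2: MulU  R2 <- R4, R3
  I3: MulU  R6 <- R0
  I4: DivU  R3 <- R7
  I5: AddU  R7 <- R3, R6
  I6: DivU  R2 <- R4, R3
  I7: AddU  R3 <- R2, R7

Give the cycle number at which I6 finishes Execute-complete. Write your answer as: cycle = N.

cycle = 27

  I1 | 1 | 2 | 3 | 4
  I2 | 2 | 3 | 6 | 7
  I3 | 8 | 9 | 12 | 13   struct: MulU busy until I2 writes@7
  I4 | 9 | 10 | 17 | 18
  I5 | 10 | 19 | 21 | 22   RAW R3: wait I4 write@18
  I6 | 19 | 20 | 27 | 28   struct: DivU busy until I4 writes@18
  I7 | 23 | 29 | 31 | 32   struct: AddU busy until I5 writes@22 · RAW R2: wait I6 write@28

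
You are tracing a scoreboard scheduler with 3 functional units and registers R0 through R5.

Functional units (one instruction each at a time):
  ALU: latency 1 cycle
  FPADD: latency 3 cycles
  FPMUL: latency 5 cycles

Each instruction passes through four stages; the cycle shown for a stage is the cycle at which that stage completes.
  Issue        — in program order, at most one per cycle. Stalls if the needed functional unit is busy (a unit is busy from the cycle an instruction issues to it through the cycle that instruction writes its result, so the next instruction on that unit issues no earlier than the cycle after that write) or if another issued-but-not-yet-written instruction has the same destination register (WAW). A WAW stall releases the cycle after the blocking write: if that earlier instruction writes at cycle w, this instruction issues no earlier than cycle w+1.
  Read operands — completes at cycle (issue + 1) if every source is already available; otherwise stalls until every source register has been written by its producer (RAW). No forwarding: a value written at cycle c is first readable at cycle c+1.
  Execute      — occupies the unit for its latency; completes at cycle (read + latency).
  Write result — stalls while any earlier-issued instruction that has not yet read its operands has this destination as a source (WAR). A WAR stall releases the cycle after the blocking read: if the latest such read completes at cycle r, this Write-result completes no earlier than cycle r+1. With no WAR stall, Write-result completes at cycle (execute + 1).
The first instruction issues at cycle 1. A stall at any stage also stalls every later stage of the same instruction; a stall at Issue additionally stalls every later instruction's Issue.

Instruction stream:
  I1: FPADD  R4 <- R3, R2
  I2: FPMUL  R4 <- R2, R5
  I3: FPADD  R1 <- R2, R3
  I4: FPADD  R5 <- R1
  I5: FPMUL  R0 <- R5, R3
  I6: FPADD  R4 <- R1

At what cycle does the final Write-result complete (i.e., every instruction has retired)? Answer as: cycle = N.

c1: I1→FPADD
c2: I1 RO
c5: I1 EX
c6: I1 WR R4
c7: I2→FPMUL
c8: I2 RO | I3→FPADD
c9: I3 RO
c12: I3 EX
c13: I2 EX | I3 WR R1
c14: I2 WR R4 | I4→FPADD
c15: I4 RO | I5→FPMUL
c18: I4 EX
c19: I4 WR R5
c20: I5 RO | I6→FPADD
c21: I6 RO
c24: I6 EX
c25: I5 EX | I6 WR R4
c26: I5 WR R0

cycle = 26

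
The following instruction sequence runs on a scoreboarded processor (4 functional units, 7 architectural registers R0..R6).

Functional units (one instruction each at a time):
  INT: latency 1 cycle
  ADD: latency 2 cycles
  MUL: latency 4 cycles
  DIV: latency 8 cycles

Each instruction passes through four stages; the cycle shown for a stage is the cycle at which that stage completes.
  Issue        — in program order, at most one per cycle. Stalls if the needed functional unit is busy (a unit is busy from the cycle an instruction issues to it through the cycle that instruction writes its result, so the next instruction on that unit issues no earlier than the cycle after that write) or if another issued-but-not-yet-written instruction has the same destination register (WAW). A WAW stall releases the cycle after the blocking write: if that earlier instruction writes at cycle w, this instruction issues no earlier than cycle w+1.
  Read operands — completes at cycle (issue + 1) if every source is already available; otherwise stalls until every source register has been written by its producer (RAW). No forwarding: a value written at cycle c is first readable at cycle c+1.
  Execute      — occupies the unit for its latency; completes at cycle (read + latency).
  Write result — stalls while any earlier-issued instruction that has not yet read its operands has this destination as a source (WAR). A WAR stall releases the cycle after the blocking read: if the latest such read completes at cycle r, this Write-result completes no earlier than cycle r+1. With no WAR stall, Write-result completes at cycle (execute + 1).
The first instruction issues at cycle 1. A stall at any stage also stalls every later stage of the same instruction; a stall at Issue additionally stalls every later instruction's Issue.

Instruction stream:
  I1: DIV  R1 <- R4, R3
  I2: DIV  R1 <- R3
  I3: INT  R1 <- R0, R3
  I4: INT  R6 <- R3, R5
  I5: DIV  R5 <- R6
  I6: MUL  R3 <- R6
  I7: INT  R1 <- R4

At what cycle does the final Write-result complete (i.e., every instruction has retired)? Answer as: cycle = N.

cycle 1: issue I1 (DIV)
cycle 2: I1 read-ops
cycle 10: I1 finished on DIV
cycle 11: I1→R1
cycle 12: issue I2 (DIV)
cycle 13: I2 read-ops
cycle 21: I2 finished on DIV
cycle 22: I2→R1
cycle 23: issue I3 (INT)
cycle 24: I3 read-ops
cycle 25: I3 finished on INT
cycle 26: I3→R1
cycle 27: issue I4 (INT)
cycle 28: I4 read-ops, issue I5 (DIV)
cycle 29: I4 finished on INT, issue I6 (MUL)
cycle 30: I4→R6
cycle 31: I5 read-ops, I6 read-ops, issue I7 (INT)
cycle 32: I7 read-ops
cycle 33: I7 finished on INT
cycle 34: I7→R1
cycle 35: I6 finished on MUL
cycle 36: I6→R3
cycle 39: I5 finished on DIV
cycle 40: I5→R5

cycle = 40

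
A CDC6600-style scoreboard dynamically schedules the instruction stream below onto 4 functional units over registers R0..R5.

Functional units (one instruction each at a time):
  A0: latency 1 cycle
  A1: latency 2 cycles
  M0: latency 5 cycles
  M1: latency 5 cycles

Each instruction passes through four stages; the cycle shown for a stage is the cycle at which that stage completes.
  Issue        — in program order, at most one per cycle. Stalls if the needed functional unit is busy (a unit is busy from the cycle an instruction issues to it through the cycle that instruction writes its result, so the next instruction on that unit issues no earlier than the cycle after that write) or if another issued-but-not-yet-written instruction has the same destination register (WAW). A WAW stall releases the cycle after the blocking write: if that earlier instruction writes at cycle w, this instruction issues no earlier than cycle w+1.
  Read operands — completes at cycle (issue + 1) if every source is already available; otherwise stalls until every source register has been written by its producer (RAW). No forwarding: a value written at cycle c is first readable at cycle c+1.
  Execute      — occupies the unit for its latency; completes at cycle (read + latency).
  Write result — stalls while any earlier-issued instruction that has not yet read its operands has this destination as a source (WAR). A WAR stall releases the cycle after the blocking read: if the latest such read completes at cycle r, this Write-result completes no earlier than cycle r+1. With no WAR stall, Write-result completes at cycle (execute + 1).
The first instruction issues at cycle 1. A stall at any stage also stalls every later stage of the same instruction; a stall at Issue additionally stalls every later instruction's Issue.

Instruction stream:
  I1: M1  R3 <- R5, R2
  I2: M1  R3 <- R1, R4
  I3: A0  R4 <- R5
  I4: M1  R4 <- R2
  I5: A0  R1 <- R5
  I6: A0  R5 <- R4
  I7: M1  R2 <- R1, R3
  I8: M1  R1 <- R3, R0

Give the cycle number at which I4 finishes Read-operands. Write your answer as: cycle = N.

  I1 | 1 | 2 | 7 | 8
  I2 | 9 | 10 | 15 | 16   struct: M1 busy until I1 writes@8
  I3 | 10 | 11 | 12 | 13
  I4 | 17 | 18 | 23 | 24   struct: M1 busy until I2 writes@16
  I5 | 18 | 19 | 20 | 21
  I6 | 22 | 25 | 26 | 27   struct: A0 busy until I5 writes@21 · RAW R4: wait I4 write@24
  I7 | 25 | 26 | 31 | 32   struct: M1 busy until I4 writes@24
  I8 | 33 | 34 | 39 | 40   struct: M1 busy until I7 writes@32

cycle = 18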